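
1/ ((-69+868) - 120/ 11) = 11/ 8669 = 0.00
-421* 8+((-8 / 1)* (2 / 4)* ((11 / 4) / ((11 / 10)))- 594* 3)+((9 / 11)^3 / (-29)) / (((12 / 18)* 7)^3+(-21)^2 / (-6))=-302540545326 / 58631881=-5160.00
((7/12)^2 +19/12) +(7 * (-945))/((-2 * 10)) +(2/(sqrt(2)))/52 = sqrt(2)/52 +47905/144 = 332.70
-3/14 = -0.21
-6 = -6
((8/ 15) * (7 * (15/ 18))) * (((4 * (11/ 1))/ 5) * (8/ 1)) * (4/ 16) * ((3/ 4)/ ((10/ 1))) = 308/ 75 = 4.11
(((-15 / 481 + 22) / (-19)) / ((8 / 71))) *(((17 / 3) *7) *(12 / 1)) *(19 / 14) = -12754369 / 1924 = -6629.09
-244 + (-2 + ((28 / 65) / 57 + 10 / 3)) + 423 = 222721 / 1235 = 180.34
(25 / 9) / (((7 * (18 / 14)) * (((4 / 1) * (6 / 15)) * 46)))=125 / 29808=0.00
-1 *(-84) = 84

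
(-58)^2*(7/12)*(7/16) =41209/48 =858.52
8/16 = 1/2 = 0.50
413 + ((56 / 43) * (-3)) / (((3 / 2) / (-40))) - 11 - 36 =470.19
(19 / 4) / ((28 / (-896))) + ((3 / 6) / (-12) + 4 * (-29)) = -6433 / 24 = -268.04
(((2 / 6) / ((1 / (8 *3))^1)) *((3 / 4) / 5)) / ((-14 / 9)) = -27 / 35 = -0.77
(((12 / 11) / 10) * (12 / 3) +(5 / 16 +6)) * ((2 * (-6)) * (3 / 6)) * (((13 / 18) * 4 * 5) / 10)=-58.49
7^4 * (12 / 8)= 7203 / 2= 3601.50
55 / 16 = 3.44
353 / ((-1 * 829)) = -353 / 829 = -0.43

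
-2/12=-1/6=-0.17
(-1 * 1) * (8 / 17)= -8 / 17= -0.47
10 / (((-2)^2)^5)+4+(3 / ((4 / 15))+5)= 10373 / 512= 20.26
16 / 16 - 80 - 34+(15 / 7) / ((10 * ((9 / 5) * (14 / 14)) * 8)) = -37963 / 336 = -112.99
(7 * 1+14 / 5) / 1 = 49 / 5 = 9.80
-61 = -61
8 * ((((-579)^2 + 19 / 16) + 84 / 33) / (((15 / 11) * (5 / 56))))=550695348 / 25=22027813.92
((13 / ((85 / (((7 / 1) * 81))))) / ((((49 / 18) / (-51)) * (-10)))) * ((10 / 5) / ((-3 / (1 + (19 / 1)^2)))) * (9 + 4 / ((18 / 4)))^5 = -52557167533988 / 14175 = -3707736686.70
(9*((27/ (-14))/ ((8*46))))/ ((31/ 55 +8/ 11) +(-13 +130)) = -13365/ 33518912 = -0.00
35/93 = 0.38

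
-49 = -49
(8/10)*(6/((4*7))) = 6/35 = 0.17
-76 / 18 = -38 / 9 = -4.22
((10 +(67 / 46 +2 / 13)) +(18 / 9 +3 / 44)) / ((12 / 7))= 419895 / 52624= 7.98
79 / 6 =13.17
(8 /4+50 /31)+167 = 5289 /31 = 170.61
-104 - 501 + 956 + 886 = 1237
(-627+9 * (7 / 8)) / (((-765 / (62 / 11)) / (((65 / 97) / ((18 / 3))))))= 0.51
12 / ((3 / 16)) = 64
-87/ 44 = -1.98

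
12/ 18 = 2/ 3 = 0.67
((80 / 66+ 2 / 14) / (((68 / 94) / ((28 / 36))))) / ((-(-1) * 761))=14711 / 7684578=0.00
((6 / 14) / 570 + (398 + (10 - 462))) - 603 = -873809 / 1330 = -657.00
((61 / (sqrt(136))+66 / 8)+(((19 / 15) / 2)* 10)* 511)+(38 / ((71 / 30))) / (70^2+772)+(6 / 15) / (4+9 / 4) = 61* sqrt(34) / 68+244998666919 / 75508500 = 3249.88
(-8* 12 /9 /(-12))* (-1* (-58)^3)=1560896 /9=173432.89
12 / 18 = 2 / 3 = 0.67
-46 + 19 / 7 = -303 / 7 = -43.29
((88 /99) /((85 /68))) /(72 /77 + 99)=2464 /346275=0.01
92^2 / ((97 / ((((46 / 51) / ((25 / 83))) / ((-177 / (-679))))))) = 226208864 / 225675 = 1002.37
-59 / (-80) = 59 / 80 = 0.74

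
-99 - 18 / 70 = -3474 / 35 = -99.26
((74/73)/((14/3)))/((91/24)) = 2664/46501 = 0.06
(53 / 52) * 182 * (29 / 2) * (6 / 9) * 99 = 355047 / 2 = 177523.50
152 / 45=3.38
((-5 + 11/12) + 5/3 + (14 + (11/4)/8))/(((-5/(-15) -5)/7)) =-1145/64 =-17.89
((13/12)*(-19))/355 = -247/4260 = -0.06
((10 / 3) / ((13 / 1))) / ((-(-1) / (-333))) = -1110 / 13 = -85.38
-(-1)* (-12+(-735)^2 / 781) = 530853 / 781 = 679.71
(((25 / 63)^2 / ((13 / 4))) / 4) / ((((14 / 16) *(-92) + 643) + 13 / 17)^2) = 722500 / 18923757049197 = 0.00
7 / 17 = 0.41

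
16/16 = 1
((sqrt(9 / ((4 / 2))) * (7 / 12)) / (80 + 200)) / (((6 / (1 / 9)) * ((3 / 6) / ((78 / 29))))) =0.00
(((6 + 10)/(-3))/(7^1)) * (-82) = 62.48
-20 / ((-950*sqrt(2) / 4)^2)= -8 / 45125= -0.00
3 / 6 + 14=29 / 2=14.50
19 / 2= 9.50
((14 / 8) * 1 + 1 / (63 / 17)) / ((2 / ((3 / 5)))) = 509 / 840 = 0.61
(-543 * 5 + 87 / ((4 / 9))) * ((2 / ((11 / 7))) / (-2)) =1603.16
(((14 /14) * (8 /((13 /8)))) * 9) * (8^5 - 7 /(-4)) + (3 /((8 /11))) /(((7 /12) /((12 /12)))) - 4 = 20327371 /14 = 1451955.07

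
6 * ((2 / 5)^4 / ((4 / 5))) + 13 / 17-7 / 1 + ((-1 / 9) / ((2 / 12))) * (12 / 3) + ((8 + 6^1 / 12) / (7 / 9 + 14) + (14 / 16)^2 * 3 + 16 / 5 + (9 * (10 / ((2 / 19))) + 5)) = 46523897113 / 54264000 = 857.36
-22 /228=-11 /114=-0.10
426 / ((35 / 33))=14058 / 35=401.66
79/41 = 1.93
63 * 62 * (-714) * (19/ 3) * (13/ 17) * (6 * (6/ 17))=-486250128/ 17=-28602948.71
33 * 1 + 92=125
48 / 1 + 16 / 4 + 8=60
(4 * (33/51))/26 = 22/221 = 0.10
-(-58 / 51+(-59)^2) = -177473 / 51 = -3479.86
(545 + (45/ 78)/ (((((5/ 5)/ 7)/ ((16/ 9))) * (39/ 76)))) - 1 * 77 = 733108/ 1521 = 481.99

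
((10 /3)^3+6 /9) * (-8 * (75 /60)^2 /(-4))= 117.82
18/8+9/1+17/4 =31/2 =15.50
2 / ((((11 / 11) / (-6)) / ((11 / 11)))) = -12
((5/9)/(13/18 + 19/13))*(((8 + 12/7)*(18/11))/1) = 159120/39347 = 4.04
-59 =-59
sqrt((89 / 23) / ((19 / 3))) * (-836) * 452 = -19888 * sqrt(116679) / 23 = -295365.40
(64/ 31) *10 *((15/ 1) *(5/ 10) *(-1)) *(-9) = 43200/ 31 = 1393.55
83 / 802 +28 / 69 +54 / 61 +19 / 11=115918307 / 37131798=3.12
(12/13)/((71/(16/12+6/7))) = 184/6461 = 0.03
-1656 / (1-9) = 207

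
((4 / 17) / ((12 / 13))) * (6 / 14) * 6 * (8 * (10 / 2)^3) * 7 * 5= 390000 / 17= 22941.18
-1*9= -9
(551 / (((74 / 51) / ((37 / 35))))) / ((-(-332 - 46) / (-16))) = -16.99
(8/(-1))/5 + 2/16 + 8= 261/40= 6.52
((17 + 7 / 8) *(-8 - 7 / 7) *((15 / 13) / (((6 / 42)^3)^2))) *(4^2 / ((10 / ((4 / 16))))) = -34941753 / 4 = -8735438.25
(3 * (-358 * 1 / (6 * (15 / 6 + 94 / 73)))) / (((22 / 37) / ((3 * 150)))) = -217565550 / 6083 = -35766.16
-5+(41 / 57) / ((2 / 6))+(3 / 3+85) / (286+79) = -18076 / 6935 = -2.61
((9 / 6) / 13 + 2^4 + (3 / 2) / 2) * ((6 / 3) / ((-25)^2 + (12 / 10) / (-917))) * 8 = 16084180 / 37253047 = 0.43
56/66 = 28/33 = 0.85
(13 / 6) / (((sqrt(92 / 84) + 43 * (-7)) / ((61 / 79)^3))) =-6217236571 / 1876110030644 -2950753 * sqrt(483) / 5628330091932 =-0.00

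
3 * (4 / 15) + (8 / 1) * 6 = 244 / 5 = 48.80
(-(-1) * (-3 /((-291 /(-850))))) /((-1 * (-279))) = -850 /27063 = -0.03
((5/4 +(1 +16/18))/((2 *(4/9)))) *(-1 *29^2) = -95033/32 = -2969.78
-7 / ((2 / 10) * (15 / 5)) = -35 / 3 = -11.67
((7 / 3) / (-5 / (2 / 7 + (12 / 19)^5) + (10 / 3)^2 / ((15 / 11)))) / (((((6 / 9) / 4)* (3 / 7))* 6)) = -984021234 / 867228715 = -1.13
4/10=2/5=0.40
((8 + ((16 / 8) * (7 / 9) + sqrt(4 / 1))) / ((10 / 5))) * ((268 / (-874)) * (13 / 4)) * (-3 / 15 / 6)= 11323 / 58995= 0.19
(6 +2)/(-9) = -8/9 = -0.89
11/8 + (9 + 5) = 123/8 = 15.38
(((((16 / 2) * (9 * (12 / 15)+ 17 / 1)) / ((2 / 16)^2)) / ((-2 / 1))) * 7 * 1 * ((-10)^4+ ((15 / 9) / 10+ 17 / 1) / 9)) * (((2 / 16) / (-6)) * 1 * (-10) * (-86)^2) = -54134843430976 / 81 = -668331400382.42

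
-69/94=-0.73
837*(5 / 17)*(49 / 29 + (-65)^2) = 512972190 / 493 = 1040511.54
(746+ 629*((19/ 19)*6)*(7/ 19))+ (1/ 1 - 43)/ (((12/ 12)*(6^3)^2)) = 315643259/ 147744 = 2136.42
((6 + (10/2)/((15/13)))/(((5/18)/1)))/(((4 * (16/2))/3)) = 279/80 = 3.49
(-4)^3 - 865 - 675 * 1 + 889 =-715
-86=-86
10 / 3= 3.33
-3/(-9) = 1/3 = 0.33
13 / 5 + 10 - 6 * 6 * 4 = -657 / 5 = -131.40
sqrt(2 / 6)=sqrt(3) / 3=0.58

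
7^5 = 16807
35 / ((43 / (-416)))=-14560 / 43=-338.60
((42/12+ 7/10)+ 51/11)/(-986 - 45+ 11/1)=-0.01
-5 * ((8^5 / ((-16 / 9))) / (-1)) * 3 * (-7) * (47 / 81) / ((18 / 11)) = 18529280 / 27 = 686269.63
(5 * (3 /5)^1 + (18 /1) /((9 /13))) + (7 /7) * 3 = 32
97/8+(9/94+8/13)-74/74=57855/4888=11.84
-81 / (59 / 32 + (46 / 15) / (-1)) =38880 / 587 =66.24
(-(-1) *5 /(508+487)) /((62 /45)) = 45 /12338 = 0.00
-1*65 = -65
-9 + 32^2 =1015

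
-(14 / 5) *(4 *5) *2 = -112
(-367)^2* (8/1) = 1077512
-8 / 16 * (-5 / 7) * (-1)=-0.36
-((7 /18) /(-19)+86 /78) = -4811 /4446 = -1.08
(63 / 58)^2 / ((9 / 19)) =8379 / 3364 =2.49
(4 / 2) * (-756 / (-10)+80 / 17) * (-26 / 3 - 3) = -95564 / 51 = -1873.80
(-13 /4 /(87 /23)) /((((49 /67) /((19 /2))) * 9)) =-380627 /306936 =-1.24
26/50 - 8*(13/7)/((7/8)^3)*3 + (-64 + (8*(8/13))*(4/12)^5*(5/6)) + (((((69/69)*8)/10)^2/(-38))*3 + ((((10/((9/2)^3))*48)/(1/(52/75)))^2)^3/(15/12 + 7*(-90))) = -468093835648498262620053609494167/3497939539767707591326450078125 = -133.82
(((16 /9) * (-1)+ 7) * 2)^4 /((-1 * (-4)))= 19518724 /6561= 2974.96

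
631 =631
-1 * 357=-357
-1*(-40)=40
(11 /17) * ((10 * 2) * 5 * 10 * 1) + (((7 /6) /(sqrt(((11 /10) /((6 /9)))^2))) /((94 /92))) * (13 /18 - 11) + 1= 456295459 /711909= 640.95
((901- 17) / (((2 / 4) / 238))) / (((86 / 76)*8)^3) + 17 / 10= 904627443 / 1590140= 568.90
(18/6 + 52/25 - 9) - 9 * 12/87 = -3742/725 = -5.16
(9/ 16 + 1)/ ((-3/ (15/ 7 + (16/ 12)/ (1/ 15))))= -3875/ 336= -11.53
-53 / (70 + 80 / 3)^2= -477 / 84100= -0.01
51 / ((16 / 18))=57.38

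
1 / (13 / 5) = 5 / 13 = 0.38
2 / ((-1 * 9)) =-2 / 9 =-0.22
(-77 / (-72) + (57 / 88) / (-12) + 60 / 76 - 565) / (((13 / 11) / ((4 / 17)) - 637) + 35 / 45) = 33899837 / 37993160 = 0.89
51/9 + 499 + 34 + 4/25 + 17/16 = 647867/1200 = 539.89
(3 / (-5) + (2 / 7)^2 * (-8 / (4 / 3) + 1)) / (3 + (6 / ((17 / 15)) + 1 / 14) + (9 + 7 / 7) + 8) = -0.04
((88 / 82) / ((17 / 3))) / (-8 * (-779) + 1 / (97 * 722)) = 3081496 / 101402322211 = 0.00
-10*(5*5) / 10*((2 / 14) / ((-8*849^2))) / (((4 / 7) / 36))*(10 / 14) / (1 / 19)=0.00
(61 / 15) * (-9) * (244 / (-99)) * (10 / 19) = 29768 / 627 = 47.48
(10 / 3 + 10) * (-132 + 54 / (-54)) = -5320 / 3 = -1773.33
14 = 14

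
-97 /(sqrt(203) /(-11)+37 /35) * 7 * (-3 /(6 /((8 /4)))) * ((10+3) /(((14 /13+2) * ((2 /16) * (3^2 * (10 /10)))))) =-309253945 * sqrt(203) /747234-3596181589 /747234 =-10709.33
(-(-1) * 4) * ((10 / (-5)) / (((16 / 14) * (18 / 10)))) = -35 / 9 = -3.89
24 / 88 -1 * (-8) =91 / 11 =8.27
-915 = -915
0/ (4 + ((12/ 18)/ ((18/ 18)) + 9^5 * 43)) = 0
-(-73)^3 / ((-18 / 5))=-1945085 / 18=-108060.28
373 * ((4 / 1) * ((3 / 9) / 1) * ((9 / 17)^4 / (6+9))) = 1087668 / 417605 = 2.60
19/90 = 0.21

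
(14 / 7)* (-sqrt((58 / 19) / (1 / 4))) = -4* sqrt(1102) / 19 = -6.99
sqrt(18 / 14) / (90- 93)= -sqrt(7) / 7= -0.38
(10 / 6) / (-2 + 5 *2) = 5 / 24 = 0.21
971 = 971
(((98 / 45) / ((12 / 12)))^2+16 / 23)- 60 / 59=12149728 / 2747925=4.42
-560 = -560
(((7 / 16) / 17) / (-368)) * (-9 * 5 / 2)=315 / 200192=0.00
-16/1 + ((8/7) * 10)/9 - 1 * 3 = -1117/63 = -17.73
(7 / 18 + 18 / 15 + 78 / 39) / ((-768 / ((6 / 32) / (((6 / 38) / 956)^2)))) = -6660479963 / 207360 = -32120.37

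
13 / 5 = 2.60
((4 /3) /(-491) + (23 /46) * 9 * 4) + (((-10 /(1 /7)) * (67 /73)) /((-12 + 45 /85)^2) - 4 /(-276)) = 109863118129 /6269478345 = 17.52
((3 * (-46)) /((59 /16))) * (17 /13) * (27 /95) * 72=-1001.44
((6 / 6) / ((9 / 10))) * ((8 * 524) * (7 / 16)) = 18340 / 9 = 2037.78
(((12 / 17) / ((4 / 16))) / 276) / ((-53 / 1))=-4 / 20723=-0.00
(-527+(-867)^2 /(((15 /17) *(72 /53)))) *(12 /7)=75189181 /70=1074131.16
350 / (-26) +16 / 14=-1121 / 91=-12.32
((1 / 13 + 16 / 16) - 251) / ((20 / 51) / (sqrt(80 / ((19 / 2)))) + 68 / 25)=-28732206600 / 311930749 + 103561875 *sqrt(190) / 311930749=-87.53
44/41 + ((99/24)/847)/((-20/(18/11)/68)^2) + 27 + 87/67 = 37779554969/1279689950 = 29.52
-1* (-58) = 58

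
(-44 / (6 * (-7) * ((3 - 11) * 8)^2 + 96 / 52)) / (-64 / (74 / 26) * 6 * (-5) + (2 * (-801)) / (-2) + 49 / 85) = 449735 / 2595644892684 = 0.00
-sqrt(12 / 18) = -sqrt(6) / 3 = -0.82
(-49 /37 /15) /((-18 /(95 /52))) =931 /103896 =0.01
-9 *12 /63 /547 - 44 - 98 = -543730 /3829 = -142.00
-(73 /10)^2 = -5329 /100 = -53.29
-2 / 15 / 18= -1 / 135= -0.01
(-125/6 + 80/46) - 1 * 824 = -116347/138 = -843.09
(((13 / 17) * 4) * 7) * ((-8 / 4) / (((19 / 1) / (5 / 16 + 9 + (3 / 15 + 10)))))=-142051 / 3230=-43.98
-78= -78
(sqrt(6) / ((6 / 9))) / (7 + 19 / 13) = 39 * sqrt(6) / 220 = 0.43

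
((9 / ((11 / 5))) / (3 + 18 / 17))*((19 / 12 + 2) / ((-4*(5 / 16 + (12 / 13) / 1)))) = -47515 / 65021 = -0.73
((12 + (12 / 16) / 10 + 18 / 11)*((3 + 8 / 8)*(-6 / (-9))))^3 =8132727331 / 166375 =48881.91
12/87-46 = -1330/29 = -45.86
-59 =-59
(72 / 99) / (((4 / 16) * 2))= 16 / 11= 1.45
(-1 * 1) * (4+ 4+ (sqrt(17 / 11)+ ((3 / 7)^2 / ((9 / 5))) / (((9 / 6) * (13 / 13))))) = -1186 / 147 -sqrt(187) / 11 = -9.31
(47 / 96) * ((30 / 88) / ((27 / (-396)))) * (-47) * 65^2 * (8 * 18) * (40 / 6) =466651250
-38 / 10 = -19 / 5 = -3.80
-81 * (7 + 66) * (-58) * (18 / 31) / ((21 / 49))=14404068 / 31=464647.35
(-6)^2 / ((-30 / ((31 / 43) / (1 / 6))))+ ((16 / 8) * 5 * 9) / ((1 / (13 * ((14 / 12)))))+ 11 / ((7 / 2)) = 2051243 / 1505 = 1362.95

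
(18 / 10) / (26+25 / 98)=882 / 12865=0.07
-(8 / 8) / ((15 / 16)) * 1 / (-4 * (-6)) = -2 / 45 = -0.04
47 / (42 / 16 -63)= -376 / 483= -0.78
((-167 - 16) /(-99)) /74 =0.02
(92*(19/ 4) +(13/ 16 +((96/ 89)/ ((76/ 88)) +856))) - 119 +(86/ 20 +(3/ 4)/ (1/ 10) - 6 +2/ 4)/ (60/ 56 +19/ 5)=1177.35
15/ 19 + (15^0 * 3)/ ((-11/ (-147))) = 8544/ 209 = 40.88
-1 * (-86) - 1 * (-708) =794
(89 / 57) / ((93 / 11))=979 / 5301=0.18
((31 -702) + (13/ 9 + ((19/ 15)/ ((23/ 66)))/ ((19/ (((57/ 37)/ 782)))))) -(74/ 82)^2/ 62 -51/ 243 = -9407013029291041/ 14044967663310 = -669.78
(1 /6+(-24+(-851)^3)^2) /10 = 2278917716815533751 /60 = 37981961946925562.52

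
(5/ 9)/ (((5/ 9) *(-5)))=-1/ 5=-0.20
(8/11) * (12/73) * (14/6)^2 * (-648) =-338688/803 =-421.78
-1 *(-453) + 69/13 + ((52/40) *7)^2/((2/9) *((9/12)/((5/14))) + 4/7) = 15249153/28340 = 538.08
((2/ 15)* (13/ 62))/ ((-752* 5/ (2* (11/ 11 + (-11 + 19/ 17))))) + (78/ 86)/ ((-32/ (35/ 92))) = -2504663863/ 235166793600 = -0.01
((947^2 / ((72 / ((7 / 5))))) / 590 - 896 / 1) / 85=-184032737 / 18054000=-10.19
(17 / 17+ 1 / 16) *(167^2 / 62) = 474113 / 992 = 477.94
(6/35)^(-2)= 1225/36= 34.03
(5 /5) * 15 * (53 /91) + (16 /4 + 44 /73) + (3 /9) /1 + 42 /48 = 2319311 /159432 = 14.55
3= 3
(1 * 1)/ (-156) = -1/ 156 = -0.01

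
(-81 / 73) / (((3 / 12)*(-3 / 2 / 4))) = 864 / 73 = 11.84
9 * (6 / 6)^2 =9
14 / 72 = 7 / 36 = 0.19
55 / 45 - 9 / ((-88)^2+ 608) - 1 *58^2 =-28085929 / 8352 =-3362.78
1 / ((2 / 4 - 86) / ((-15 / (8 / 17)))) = 85 / 228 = 0.37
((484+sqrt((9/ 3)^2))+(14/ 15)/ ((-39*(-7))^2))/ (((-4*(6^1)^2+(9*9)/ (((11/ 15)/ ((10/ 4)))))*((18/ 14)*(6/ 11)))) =9410936777/ 1790726535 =5.26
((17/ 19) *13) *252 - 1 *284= 50296/ 19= 2647.16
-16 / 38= -8 / 19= -0.42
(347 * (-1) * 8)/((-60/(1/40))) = 347/300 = 1.16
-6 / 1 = -6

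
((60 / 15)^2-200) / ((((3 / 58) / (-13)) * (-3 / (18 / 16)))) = -17342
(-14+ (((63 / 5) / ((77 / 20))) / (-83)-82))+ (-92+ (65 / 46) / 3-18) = -25900387 / 125994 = -205.57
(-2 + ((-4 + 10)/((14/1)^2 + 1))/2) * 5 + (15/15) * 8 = -379/197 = -1.92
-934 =-934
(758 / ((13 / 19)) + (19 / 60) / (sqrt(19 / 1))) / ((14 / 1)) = sqrt(19) / 840 + 7201 / 91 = 79.14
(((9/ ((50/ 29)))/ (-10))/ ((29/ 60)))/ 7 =-0.15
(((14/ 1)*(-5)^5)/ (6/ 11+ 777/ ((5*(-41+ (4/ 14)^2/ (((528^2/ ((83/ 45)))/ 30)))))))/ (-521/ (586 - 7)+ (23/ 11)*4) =76637544843578125/ 42423916252937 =1806.47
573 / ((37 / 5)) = 2865 / 37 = 77.43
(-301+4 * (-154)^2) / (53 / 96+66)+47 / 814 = 7389831355 / 5200646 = 1420.94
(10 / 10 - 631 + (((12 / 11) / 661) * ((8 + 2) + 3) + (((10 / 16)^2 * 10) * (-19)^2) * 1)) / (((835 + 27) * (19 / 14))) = 1270678549 / 1905351008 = 0.67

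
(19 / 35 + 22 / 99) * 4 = 964 / 315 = 3.06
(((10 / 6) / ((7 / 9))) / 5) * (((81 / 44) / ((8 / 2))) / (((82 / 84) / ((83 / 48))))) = 20169 / 57728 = 0.35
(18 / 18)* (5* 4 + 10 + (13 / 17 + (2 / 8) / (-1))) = 30.51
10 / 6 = 5 / 3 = 1.67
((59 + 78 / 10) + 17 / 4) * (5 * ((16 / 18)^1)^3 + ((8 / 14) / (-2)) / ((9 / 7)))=1703779 / 7290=233.71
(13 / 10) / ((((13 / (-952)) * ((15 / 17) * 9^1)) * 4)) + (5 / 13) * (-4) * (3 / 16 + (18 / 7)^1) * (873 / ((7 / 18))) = -8196446177 / 859950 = -9531.31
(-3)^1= -3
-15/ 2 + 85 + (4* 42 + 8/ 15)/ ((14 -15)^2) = 7381/ 30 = 246.03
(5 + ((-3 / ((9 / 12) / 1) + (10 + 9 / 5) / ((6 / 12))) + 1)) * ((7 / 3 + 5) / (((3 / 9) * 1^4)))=2816 / 5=563.20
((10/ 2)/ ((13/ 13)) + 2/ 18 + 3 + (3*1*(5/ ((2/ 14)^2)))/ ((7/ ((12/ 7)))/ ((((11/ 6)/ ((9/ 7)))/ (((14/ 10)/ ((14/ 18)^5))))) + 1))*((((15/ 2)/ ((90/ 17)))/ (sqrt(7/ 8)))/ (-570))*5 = -4949268361*sqrt(14)/ 24526716732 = -0.76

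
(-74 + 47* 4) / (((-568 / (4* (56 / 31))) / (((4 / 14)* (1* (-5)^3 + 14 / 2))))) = 107616 / 2201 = 48.89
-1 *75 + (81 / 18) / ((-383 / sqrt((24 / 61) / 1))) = -75 - 9 *sqrt(366) / 23363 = -75.01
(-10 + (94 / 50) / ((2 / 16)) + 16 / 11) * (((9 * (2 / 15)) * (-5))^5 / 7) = -13887936 / 1925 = -7214.51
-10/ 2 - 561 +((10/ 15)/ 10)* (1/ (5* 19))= -806549/ 1425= -566.00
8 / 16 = 1 / 2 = 0.50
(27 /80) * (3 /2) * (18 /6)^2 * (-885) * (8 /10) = -129033 /40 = -3225.82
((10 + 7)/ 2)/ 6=17/ 12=1.42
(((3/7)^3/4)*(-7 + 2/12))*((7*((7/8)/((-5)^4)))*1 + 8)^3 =-23702895159692481/343000000000000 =-69.10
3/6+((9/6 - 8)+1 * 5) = -1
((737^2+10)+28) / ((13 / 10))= 5432070 / 13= 417851.54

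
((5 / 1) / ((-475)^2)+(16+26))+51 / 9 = 6452878 / 135375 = 47.67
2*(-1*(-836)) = 1672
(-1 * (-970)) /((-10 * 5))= -97 /5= -19.40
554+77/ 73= 40519/ 73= 555.05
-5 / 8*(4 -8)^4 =-160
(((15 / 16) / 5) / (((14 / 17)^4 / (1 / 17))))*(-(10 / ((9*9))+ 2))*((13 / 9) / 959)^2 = -35702771 / 309070910409408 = -0.00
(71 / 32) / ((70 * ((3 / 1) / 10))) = 71 / 672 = 0.11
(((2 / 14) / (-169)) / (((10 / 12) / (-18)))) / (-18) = -6 / 5915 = -0.00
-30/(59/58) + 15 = -855/59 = -14.49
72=72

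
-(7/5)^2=-49/25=-1.96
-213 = -213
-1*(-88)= 88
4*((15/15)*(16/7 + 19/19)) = 92/7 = 13.14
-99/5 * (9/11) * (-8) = 648/5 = 129.60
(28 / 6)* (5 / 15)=14 / 9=1.56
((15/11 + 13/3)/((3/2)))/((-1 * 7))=-0.54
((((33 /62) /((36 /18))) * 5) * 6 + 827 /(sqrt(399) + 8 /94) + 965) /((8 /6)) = 760.66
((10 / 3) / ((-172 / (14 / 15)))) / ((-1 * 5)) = 7 / 1935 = 0.00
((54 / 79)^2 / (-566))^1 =-1458 / 1766203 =-0.00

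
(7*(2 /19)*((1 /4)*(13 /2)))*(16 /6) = 182 /57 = 3.19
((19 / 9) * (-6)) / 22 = -19 / 33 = -0.58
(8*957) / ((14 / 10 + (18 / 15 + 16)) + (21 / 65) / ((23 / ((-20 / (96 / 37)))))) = 91565760 / 221161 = 414.02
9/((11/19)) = 171/11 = 15.55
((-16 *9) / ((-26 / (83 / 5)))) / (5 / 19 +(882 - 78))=113544 / 993265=0.11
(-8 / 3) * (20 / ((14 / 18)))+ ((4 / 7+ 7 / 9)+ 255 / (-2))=-3505 / 18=-194.72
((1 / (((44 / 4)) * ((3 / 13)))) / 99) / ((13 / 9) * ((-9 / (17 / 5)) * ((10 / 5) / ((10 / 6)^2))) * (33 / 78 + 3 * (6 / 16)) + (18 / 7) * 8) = 30940 / 126815139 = 0.00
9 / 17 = 0.53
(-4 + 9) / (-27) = -5 / 27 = -0.19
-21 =-21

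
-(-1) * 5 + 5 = 10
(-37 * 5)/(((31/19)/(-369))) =1297035/31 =41839.84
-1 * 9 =-9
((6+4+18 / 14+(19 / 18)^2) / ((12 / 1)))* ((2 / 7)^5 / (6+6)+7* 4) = 9925984727 / 343064484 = 28.93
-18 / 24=-0.75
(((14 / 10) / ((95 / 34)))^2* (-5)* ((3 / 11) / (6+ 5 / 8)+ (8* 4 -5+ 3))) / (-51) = 19452216 / 26307875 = 0.74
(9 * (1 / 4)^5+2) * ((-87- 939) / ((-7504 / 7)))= 1055241 / 548864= 1.92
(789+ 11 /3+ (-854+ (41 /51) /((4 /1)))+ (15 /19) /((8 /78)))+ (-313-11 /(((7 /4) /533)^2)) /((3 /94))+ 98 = -1012368896247 /31654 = -31982337.03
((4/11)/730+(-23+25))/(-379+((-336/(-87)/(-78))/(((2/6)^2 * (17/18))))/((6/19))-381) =-1608659/612339695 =-0.00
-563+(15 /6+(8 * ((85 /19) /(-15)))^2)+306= -248.81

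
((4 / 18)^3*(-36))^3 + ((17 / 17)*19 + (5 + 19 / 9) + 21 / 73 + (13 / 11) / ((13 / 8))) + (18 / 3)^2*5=88364135396 / 426747123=207.06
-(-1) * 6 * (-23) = -138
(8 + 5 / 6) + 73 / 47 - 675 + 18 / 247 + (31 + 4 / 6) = -14694067 / 23218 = -632.87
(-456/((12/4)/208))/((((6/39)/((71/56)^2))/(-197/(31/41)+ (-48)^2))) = -1025375780897/1519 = -675033430.48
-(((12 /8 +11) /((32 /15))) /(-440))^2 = -5625 /31719424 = -0.00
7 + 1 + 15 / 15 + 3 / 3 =10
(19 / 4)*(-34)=-323 / 2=-161.50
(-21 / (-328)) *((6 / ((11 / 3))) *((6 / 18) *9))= 567 / 1804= 0.31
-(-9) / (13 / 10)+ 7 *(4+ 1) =545 / 13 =41.92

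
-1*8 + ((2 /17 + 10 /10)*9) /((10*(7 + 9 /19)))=-189871 /24140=-7.87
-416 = -416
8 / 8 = 1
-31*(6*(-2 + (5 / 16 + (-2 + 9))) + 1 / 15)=-118823 / 120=-990.19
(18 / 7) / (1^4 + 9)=9 / 35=0.26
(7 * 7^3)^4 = 33232930569601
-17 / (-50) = 17 / 50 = 0.34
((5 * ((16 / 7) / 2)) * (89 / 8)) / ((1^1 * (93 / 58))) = 25810 / 651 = 39.65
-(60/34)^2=-900/289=-3.11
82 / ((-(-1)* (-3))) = -82 / 3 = -27.33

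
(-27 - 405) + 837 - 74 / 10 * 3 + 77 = 2299 / 5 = 459.80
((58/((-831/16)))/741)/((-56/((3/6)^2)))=0.00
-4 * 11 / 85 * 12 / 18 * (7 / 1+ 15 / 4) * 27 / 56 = -4257 / 2380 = -1.79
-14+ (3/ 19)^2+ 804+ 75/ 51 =791.50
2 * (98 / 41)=196 / 41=4.78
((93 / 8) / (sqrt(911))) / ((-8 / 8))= -93 * sqrt(911) / 7288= -0.39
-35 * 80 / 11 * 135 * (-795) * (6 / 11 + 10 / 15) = 4006800000 / 121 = 33114049.59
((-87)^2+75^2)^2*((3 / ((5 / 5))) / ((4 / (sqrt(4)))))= 261122454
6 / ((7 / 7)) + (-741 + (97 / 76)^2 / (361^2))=-553259551151 / 752734096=-735.00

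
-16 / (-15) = 16 / 15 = 1.07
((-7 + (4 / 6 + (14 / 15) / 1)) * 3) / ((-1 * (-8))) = -2.02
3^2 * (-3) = -27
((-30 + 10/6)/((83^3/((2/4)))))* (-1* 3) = 85/1143574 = 0.00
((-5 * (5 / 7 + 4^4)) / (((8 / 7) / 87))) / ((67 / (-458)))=179008155 / 268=667940.88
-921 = -921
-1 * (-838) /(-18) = -419 /9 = -46.56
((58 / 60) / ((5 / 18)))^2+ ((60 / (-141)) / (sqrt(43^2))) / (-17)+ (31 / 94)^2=49330455879 / 4036947500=12.22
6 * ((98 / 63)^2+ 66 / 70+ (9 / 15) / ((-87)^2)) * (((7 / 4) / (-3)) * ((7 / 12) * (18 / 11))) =-28061047 / 2497770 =-11.23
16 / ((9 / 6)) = 32 / 3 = 10.67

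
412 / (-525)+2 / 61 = -0.75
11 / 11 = 1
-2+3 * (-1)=-5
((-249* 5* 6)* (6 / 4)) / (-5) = 2241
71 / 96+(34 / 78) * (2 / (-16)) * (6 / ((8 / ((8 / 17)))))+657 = 820835 / 1248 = 657.72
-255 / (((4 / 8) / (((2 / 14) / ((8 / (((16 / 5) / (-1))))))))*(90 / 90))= 204 / 7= 29.14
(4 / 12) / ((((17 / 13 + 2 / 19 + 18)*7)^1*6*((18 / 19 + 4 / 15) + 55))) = 4693 / 645293838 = 0.00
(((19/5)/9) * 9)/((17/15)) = 57/17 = 3.35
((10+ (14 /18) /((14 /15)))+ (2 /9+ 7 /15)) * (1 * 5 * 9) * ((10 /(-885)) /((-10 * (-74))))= -1037 /130980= -0.01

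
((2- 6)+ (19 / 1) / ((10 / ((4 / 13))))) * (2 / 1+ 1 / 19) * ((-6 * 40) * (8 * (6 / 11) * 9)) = 13810176 / 209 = 66077.40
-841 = -841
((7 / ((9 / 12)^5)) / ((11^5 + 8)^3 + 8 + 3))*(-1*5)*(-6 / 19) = 7168 / 642974300503519221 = 0.00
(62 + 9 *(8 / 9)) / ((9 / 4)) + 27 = 523 / 9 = 58.11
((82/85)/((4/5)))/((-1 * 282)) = -41/9588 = -0.00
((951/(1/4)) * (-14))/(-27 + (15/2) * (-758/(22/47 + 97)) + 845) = -70.10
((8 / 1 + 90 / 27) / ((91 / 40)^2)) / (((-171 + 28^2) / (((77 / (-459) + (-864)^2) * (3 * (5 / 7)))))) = 5482265392000 / 959411817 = 5714.19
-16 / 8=-2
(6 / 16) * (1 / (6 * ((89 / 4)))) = 1 / 356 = 0.00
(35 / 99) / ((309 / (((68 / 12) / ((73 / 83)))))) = 49385 / 6699429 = 0.01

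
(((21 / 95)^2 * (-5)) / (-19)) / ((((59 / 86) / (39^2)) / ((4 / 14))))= 16481556 / 2023405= 8.15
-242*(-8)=1936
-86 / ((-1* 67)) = 86 / 67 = 1.28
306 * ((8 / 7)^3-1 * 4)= -263160 / 343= -767.23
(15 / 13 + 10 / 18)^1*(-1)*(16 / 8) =-400 / 117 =-3.42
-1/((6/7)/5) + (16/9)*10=11.94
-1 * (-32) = 32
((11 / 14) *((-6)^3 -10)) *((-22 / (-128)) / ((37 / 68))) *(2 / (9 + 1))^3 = -232441 / 518000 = -0.45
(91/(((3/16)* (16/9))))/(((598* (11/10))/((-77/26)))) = -735/598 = -1.23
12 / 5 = 2.40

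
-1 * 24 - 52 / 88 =-24.59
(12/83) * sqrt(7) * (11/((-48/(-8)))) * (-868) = -19096 * sqrt(7)/83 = -608.71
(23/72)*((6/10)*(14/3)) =161/180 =0.89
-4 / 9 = -0.44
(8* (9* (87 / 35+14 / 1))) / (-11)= -41544 / 385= -107.91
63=63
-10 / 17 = -0.59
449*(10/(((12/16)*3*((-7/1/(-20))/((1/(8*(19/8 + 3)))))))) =359200/2709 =132.60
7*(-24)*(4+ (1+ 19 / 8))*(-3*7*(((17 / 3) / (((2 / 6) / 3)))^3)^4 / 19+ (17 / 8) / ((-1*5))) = 424012942700489137501706.50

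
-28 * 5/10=-14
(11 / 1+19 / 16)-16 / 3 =329 / 48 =6.85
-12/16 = -3/4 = -0.75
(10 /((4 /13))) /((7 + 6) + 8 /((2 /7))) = 65 /82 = 0.79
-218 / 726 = -109 / 363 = -0.30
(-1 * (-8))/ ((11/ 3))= 24/ 11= 2.18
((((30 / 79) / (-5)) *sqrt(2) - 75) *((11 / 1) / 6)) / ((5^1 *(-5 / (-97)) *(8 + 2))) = -1067 / 20 - 1067 *sqrt(2) / 19750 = -53.43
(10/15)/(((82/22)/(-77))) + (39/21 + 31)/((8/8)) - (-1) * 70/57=110766/5453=20.31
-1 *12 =-12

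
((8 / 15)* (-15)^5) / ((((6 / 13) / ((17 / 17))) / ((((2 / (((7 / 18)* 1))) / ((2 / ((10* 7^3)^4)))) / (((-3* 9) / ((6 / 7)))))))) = 9914881239900000000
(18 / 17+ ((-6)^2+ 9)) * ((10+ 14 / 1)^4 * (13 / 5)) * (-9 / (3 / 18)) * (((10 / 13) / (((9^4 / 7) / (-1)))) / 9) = 3325952 / 17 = 195644.24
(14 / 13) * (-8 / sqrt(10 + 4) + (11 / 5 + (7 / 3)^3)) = 28168 / 1755-8 * sqrt(14) / 13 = 13.75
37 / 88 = 0.42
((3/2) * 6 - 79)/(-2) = 35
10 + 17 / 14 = 157 / 14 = 11.21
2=2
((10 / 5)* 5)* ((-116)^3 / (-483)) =15608960 / 483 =32316.69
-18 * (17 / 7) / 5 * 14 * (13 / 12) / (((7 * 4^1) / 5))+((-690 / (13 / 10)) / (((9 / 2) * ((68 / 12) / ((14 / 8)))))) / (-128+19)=-15745607 / 674492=-23.34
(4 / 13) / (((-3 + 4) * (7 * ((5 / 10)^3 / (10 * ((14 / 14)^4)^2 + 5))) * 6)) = 80 / 91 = 0.88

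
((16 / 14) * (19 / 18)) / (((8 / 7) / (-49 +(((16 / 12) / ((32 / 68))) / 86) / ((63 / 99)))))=-3359219 / 65016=-51.67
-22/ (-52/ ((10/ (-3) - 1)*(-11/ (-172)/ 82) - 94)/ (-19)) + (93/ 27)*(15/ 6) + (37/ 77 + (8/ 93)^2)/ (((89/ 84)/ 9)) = 2385890976827375/ 3105018815184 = 768.40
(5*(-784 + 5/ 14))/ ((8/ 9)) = -493695/ 112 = -4407.99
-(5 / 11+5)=-60 / 11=-5.45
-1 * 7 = -7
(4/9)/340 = 1/765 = 0.00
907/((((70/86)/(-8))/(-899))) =280495192/35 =8014148.34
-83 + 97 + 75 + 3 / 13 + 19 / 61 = 71007 / 793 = 89.54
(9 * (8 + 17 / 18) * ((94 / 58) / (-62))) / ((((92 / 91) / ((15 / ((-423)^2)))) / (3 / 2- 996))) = 703885 / 4056288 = 0.17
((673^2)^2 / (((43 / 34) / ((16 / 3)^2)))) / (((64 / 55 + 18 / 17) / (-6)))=-1669516632758627840 / 134031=-12456197691270.14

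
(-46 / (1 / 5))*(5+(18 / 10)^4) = -3564.45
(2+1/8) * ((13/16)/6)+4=3293/768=4.29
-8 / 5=-1.60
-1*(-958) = 958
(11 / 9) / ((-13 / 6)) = -22 / 39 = -0.56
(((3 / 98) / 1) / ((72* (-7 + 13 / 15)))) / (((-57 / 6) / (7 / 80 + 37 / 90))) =359 / 98671104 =0.00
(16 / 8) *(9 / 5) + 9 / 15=21 / 5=4.20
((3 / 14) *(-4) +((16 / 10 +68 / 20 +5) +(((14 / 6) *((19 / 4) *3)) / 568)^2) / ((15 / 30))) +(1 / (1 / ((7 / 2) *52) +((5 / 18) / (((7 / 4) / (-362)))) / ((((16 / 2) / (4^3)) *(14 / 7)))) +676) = 4728156620617273 / 6801680474624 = 695.15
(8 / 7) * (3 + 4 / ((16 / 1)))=26 / 7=3.71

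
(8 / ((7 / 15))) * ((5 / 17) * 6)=3600 / 119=30.25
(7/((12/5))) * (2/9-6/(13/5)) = -2135/351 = -6.08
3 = 3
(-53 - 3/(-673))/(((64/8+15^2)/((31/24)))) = -552823/1881708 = -0.29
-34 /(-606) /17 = 1 /303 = 0.00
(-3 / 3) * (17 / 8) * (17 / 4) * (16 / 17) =-17 / 2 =-8.50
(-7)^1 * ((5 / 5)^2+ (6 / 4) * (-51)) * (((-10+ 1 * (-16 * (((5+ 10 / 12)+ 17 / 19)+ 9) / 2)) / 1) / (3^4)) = -4091647 / 4617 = -886.21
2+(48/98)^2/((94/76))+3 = 586123/112847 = 5.19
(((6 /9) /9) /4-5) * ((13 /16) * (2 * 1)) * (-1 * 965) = 3374605 /432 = 7811.59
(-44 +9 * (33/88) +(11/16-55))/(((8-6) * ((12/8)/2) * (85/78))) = -19747/340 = -58.08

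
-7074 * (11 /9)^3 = -12915.63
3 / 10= 0.30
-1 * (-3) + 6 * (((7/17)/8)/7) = 207/68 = 3.04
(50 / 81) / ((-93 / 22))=-1100 / 7533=-0.15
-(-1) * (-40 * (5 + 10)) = -600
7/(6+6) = 0.58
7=7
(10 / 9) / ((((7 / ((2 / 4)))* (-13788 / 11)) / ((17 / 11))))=-0.00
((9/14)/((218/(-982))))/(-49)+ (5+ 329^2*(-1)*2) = -16186846779/74774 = -216476.94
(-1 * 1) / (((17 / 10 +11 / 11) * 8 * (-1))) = 5 / 108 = 0.05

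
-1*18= -18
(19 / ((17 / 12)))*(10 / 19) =120 / 17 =7.06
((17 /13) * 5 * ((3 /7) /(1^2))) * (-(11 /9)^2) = -10285 /2457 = -4.19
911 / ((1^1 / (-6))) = -5466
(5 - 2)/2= 3/2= 1.50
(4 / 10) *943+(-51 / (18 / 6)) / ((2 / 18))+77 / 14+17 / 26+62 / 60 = 90241 / 390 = 231.39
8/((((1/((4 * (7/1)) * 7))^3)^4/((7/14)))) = 12856798801670963747004350464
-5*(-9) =45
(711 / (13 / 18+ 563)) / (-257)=-12798 / 2607779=-0.00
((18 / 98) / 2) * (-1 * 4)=-18 / 49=-0.37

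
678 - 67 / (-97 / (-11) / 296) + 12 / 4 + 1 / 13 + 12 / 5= -9870558 / 6305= -1565.51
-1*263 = -263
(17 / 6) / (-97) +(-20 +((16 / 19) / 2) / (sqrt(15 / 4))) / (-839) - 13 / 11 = -6376727 / 5371278 - 16 * sqrt(15) / 239115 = -1.19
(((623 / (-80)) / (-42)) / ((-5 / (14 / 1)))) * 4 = -623 / 300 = -2.08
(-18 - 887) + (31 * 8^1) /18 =-8021 /9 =-891.22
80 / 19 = 4.21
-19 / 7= -2.71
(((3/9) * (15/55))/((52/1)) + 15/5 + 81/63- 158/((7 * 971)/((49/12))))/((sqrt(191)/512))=6259246720 * sqrt(191)/556939383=155.32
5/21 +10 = 215/21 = 10.24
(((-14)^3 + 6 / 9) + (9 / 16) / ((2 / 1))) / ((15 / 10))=-263333 / 144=-1828.70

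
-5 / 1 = -5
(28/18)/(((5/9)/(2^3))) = 112/5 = 22.40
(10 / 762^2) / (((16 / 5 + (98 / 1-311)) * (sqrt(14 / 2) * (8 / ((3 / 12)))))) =-25 * sqrt(7) / 68218702272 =-0.00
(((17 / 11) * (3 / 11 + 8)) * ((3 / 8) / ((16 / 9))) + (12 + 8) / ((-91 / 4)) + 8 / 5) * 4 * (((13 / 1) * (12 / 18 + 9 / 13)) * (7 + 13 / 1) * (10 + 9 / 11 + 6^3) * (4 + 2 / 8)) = 54142867407205 / 11627616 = 4656403.12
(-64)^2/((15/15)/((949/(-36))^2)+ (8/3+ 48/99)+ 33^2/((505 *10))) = 614748801638400/505576521737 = 1215.94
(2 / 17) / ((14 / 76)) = 76 / 119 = 0.64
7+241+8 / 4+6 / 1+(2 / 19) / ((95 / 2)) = 462084 / 1805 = 256.00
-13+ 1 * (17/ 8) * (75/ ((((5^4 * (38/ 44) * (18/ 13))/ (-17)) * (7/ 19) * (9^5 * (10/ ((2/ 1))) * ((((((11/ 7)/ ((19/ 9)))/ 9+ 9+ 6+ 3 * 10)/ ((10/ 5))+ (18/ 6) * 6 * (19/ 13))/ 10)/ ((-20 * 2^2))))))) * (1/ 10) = -2431288080481/ 187022945250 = -13.00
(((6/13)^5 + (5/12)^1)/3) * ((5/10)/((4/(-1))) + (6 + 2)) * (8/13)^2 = 27296878/62748517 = 0.44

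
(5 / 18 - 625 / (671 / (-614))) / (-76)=-6910855 / 917928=-7.53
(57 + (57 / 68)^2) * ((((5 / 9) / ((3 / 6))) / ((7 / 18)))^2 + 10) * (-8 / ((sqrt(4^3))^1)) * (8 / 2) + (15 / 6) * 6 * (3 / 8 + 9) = -459003135 / 113288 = -4051.65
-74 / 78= -37 / 39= -0.95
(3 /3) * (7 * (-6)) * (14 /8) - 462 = -1071 /2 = -535.50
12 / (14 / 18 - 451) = -27 / 1013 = -0.03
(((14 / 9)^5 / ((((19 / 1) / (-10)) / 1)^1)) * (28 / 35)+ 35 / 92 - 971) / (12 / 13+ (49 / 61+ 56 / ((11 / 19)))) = -9.90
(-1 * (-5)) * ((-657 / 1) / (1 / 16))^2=552510720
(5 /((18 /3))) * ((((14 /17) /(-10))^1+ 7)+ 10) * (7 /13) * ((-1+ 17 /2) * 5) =125825 /442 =284.67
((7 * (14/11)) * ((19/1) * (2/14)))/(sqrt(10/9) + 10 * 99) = 21546/882089 - 399 * sqrt(10)/48514895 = 0.02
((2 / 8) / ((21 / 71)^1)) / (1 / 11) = 781 / 84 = 9.30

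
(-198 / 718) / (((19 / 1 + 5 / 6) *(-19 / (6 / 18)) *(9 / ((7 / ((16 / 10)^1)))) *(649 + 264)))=5 / 38497724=0.00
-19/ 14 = -1.36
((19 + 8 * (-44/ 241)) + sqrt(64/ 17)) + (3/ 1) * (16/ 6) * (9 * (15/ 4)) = 8 * sqrt(17)/ 17 + 69297/ 241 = 289.48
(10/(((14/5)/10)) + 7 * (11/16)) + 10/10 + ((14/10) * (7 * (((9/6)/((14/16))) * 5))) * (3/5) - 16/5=49687/560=88.73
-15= -15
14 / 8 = 7 / 4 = 1.75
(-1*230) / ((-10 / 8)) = 184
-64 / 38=-32 / 19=-1.68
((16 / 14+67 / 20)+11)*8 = 4338 / 35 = 123.94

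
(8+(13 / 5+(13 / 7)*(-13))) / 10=-237 / 175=-1.35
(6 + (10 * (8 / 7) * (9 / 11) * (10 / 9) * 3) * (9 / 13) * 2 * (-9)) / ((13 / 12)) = -4593528 / 13013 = -353.00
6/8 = 3/4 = 0.75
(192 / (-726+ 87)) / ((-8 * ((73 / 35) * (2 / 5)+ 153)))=1400 / 5734173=0.00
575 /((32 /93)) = 53475 /32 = 1671.09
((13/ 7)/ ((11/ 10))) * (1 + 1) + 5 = 645/ 77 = 8.38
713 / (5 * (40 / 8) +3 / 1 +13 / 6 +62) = 4278 / 553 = 7.74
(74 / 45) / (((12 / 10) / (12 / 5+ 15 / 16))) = 3293 / 720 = 4.57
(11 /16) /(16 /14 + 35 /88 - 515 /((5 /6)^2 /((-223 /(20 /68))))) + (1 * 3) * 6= 311729528203 /17318305946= 18.00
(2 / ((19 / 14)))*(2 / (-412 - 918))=-4 / 1805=-0.00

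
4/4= 1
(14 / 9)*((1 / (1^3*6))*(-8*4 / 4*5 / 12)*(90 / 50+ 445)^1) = -31276 / 81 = -386.12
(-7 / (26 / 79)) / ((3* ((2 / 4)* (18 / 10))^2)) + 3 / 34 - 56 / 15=-6658027 / 537030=-12.40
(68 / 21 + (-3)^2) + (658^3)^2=1704412287300604481 / 21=81162489871457356.24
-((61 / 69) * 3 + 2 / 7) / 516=-11 / 1932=-0.01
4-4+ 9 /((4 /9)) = 81 /4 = 20.25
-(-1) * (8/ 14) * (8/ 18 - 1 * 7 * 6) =-1496/ 63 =-23.75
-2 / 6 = -1 / 3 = -0.33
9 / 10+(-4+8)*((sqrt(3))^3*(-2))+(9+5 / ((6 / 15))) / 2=-29.92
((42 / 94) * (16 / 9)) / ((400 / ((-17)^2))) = 2023 / 3525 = 0.57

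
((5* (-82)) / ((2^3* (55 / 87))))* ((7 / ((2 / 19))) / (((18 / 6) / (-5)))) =790685 / 88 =8985.06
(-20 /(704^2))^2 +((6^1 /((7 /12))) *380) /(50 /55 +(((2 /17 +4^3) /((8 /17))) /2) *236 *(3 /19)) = 35115028469704261 /22814798761689088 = 1.54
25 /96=0.26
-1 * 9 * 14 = -126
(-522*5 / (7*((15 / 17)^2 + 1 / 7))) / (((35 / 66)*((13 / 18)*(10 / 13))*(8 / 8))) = -22402413 / 16310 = -1373.54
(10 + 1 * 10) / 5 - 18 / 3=-2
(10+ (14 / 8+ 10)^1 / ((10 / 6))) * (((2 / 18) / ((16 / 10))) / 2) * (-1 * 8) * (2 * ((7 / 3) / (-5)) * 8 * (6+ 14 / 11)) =6944 / 27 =257.19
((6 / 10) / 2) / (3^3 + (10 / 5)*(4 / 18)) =27 / 2470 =0.01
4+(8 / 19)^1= 84 / 19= 4.42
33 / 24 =1.38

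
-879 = -879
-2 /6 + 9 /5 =22 /15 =1.47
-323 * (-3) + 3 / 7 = 6786 / 7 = 969.43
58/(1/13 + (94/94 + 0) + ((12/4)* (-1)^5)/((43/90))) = -16211/1454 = -11.15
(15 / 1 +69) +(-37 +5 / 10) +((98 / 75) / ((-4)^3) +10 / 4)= 49.98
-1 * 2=-2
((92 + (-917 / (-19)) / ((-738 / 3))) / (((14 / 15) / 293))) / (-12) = -628618315 / 261744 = -2401.65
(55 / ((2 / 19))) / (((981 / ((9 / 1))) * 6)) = 0.80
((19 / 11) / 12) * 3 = 19 / 44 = 0.43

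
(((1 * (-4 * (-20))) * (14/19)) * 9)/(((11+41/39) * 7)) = 5616/893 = 6.29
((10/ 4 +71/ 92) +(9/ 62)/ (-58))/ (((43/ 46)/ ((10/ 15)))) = 2.33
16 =16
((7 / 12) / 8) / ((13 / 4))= 0.02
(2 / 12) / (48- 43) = 1 / 30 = 0.03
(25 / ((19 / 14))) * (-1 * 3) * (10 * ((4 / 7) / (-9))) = 2000 / 57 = 35.09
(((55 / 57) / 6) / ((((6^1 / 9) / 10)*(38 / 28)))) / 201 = 1925 / 217683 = 0.01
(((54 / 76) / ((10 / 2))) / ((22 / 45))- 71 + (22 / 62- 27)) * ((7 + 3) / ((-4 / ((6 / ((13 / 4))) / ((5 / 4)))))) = 30276468 / 84227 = 359.46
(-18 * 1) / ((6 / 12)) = -36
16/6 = 8/3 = 2.67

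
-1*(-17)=17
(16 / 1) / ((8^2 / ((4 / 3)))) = 1 / 3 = 0.33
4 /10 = 2 /5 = 0.40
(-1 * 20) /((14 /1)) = -10 /7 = -1.43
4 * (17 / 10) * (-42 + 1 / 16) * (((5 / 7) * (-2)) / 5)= 11407 / 140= 81.48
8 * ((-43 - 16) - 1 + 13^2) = 872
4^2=16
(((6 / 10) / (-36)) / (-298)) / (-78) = -1 / 1394640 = -0.00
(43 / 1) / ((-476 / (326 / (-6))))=7009 / 1428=4.91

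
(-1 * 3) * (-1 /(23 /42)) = 5.48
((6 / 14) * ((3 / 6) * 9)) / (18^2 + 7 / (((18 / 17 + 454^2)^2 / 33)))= 1127566462050 / 189431165627579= 0.01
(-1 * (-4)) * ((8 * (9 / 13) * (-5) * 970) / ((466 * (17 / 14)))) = -9777600 / 51493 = -189.88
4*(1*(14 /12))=4.67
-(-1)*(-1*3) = -3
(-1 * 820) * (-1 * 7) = 5740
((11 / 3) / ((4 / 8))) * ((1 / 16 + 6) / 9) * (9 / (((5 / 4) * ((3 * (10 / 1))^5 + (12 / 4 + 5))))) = 1067 / 729000240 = 0.00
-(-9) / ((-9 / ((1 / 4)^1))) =-1 / 4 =-0.25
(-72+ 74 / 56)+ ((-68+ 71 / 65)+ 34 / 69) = -17216203 / 125580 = -137.09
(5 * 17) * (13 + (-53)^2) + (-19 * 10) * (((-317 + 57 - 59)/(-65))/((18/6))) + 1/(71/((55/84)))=6191167673/25844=239559.19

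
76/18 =4.22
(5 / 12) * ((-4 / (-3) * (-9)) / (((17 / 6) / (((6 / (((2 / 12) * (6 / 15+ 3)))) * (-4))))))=21600 / 289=74.74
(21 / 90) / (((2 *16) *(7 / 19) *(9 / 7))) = 133 / 8640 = 0.02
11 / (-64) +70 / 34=2053 / 1088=1.89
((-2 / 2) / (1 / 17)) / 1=-17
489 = 489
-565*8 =-4520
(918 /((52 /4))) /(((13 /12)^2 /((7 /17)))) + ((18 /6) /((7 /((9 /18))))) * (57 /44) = 33905799 /1353352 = 25.05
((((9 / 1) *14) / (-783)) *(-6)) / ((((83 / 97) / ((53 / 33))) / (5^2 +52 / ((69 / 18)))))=127681876 / 1826913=69.89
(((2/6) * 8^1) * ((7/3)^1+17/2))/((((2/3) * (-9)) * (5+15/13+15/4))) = -1352/2781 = -0.49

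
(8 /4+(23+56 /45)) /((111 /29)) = 34249 /4995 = 6.86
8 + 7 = 15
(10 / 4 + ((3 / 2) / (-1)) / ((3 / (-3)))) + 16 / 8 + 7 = 13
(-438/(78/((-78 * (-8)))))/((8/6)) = -2628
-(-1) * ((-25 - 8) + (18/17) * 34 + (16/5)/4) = 19/5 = 3.80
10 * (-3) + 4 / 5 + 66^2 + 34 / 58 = 627471 / 145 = 4327.39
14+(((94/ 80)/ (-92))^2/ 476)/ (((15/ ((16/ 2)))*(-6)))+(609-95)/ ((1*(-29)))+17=27920027455939/ 2103067008000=13.28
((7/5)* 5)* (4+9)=91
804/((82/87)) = 34974/41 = 853.02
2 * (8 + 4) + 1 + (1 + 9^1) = 35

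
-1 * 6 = -6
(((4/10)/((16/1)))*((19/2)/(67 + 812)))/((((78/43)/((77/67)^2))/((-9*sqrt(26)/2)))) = -4843993*sqrt(26)/5471552320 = -0.00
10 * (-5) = -50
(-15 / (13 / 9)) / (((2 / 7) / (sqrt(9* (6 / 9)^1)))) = -945* sqrt(6) / 26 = -89.03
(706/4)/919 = 353/1838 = 0.19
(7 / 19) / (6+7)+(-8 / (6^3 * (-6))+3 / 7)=129709 / 280098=0.46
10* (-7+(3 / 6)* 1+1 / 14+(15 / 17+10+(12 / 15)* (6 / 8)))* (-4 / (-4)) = 50.54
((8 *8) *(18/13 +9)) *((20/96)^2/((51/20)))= 2500/221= 11.31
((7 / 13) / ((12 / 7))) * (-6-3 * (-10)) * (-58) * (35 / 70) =-2842 / 13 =-218.62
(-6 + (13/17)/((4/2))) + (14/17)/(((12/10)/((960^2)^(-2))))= -48667557887993/8663334912000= -5.62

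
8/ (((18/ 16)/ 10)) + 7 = 703/ 9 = 78.11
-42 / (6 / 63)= -441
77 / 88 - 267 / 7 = -2087 / 56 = -37.27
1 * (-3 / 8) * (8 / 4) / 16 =-3 / 64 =-0.05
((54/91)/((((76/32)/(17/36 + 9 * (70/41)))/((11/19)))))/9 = 1028588/4040673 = 0.25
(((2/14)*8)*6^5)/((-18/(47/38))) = -81216/133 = -610.65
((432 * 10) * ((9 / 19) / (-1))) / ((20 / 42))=-81648 / 19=-4297.26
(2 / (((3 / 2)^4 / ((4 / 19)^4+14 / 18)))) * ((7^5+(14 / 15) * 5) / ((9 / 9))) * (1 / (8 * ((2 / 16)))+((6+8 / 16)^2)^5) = 6358775326568991485005 / 9120384864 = 697204714646.24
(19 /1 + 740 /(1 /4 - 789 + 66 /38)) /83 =0.22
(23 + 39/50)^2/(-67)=-1413721/167500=-8.44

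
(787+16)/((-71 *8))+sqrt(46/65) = -803/568+sqrt(2990)/65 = -0.57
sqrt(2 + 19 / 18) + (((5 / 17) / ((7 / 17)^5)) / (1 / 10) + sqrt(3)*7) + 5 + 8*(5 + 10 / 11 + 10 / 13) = sqrt(110) / 6 + 7*sqrt(3) + 737597635 / 2403401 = 320.77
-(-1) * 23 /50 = 23 /50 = 0.46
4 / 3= 1.33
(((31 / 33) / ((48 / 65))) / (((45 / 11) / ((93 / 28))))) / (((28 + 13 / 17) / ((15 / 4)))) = 1061905 / 7886592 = 0.13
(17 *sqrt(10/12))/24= 17 *sqrt(30)/144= 0.65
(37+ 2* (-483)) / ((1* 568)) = -929 / 568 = -1.64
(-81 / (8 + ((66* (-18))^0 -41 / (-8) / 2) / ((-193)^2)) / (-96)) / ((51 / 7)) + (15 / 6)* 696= 282073026327 / 162109586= 1740.01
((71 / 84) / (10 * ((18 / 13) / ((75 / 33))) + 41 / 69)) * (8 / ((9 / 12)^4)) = 54346240 / 17003763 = 3.20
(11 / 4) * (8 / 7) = 22 / 7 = 3.14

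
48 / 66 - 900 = -9892 / 11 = -899.27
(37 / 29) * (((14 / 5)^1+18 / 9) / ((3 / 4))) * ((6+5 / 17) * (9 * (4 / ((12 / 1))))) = 380064 / 2465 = 154.18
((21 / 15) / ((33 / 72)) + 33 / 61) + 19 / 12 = 5.18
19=19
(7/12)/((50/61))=427/600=0.71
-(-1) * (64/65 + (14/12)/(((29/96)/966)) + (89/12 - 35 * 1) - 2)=83742857/22620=3702.16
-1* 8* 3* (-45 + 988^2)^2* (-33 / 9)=83843694686488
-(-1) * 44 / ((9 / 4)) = 176 / 9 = 19.56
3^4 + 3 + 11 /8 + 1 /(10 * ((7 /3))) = 23917 /280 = 85.42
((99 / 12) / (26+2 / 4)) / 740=33 / 78440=0.00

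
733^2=537289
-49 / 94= -0.52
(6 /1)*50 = 300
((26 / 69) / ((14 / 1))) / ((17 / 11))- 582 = -4778659 / 8211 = -581.98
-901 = -901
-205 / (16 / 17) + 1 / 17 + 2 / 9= -532517 / 2448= -217.53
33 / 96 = 11 / 32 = 0.34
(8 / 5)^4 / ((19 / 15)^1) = 12288 / 2375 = 5.17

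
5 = 5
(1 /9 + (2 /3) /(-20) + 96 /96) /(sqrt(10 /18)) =97 * sqrt(5) /150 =1.45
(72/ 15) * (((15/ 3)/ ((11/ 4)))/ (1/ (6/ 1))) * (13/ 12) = 624/ 11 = 56.73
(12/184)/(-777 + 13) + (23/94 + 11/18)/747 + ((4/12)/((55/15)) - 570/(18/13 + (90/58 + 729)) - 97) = -6097637042924743/62420284639944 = -97.69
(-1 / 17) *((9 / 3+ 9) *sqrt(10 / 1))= -12 *sqrt(10) / 17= -2.23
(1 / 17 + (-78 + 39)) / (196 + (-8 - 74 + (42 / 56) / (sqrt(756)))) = -101428992 / 296932591 + 5296 * sqrt(21) / 296932591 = -0.34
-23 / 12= -1.92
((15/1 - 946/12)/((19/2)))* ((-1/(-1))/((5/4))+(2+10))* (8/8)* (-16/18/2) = 98048/2565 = 38.23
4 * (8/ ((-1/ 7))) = -224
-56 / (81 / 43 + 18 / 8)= -9632 / 711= -13.55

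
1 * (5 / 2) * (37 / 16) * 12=555 / 8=69.38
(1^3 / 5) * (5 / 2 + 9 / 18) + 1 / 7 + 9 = 9.74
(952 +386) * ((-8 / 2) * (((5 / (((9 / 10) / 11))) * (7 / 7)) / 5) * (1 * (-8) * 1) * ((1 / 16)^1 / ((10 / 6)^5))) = 1589544 / 625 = 2543.27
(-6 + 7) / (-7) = -1 / 7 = -0.14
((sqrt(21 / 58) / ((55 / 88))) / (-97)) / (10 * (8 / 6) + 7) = -0.00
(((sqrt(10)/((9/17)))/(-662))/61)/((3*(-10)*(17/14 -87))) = -119*sqrt(10)/6547335570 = -0.00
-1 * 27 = -27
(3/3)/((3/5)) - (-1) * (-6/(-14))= 2.10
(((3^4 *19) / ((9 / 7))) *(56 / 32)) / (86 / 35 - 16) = -154.68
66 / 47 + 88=4202 / 47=89.40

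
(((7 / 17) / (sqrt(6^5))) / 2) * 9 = 7 * sqrt(6) / 816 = 0.02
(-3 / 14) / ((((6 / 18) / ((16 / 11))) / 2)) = -144 / 77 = -1.87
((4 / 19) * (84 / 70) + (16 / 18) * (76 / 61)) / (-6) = -35468 / 156465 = -0.23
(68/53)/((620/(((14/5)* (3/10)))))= 357/205375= 0.00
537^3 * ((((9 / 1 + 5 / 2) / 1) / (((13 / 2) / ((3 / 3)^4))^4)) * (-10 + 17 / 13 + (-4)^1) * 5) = -23506860425400 / 371293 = -63310809.59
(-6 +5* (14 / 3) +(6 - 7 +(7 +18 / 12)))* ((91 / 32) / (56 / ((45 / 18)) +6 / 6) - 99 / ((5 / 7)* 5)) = -29607641 / 43200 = -685.36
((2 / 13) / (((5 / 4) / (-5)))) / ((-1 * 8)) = 1 / 13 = 0.08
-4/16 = -1/4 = -0.25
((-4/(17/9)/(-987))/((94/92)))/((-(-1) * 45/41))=7544/3943065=0.00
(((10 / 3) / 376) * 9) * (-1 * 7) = -105 / 188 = -0.56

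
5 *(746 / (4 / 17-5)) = -782.84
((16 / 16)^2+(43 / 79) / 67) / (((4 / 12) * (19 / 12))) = 192096 / 100567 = 1.91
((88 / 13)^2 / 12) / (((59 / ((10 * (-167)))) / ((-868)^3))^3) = 2521925732484882650342204764401434624000 / 104127153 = 24219674309974485236739400000000.00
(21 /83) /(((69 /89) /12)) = 7476 /1909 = 3.92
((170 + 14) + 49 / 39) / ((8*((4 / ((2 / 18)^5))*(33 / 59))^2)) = 25150225 / 18955164197743488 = 0.00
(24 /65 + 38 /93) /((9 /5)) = 4702 /10881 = 0.43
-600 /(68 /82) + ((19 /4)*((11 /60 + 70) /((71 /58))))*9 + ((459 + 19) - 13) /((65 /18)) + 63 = 1204579083 /627640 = 1919.22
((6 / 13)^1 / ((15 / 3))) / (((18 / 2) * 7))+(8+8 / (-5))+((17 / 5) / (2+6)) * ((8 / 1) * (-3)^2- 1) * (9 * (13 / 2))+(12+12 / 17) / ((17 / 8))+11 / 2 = 2250922831 / 1262352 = 1783.12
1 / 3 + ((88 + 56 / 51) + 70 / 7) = 5071 / 51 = 99.43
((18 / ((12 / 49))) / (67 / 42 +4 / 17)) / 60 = 0.67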